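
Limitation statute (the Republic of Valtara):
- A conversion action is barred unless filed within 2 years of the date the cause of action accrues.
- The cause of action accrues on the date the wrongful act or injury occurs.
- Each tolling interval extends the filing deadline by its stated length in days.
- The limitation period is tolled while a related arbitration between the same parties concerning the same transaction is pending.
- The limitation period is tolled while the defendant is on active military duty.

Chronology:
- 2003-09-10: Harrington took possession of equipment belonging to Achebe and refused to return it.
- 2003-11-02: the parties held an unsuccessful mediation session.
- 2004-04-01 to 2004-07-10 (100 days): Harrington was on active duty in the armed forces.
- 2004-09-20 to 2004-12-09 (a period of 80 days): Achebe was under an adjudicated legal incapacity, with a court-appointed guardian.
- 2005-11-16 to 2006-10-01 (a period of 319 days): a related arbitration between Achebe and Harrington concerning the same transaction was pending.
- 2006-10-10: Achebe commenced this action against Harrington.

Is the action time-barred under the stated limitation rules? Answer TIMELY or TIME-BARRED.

The limitation period began to run on 2003-09-10.
The untolled deadline — 2 years after 2003-09-10 — is 2005-09-10.
The defendant's active military service from 2004-04-01 to 2004-07-10 tolled the period for 100 days, extending the deadline to 2005-12-19.
The pending related arbitration from 2005-11-16 to 2006-10-01 tolled the period for 319 days, extending the deadline to 2006-11-03.
The plaintiff's legal incapacity from 2004-09-20 to 2004-12-09 does not toll the period, because no stated rule makes the plaintiff's incapacity a tolling event.
The other events in the timeline have no effect on the limitation period under the stated rules.
Achebe filed on 2006-10-10, before the 2006-11-03 deadline, so the action is timely.

TIMELY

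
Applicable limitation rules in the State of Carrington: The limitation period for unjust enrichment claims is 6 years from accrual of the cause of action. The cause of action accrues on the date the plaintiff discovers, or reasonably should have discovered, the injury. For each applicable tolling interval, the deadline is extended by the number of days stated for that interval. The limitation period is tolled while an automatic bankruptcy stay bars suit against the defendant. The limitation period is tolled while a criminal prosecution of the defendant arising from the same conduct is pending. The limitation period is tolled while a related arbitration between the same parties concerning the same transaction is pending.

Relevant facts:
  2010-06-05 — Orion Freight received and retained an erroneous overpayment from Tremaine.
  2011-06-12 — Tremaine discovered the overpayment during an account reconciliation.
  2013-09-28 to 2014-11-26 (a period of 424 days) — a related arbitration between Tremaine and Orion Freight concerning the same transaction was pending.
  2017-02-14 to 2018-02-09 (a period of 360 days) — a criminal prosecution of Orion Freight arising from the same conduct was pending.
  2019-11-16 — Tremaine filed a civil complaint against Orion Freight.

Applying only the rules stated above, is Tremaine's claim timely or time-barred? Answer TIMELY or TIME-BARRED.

The claim did not accrue until Tremaine discovered the injury on 2011-06-12; the 2010-06-05 act date does not start the clock under the stated rule.
Adding the 6 years base period to 2011-06-12 gives a deadline of 2017-06-12, before any tolling.
The period was tolled for 424 days by the pending related arbitration (2013-09-28 to 2014-11-26), pushing the deadline to 2018-08-10.
The period was tolled for 360 days by the pending criminal prosecution (2017-02-14 to 2018-02-09), pushing the deadline to 2019-08-05.
Tremaine filed on 2019-11-16, after the 2019-08-05 deadline, so the action is time-barred.

TIME-BARRED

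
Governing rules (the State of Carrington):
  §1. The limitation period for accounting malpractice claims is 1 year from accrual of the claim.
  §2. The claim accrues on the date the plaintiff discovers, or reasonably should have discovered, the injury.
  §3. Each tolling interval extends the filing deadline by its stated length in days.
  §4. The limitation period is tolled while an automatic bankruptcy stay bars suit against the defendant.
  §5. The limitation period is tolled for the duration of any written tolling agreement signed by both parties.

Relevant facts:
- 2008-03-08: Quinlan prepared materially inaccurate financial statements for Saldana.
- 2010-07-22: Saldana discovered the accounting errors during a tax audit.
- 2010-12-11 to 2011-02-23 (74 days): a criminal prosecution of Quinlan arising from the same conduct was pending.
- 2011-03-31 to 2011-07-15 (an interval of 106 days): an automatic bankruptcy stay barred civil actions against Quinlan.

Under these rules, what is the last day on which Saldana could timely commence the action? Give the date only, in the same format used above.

2011-11-05

Accrual is tied to discovery, so the period began on 2010-07-22 rather than on 2008-03-08 when the act occurred.
1 year from 2010-07-22 is 2011-07-22.
The automatic bankruptcy stay from 2011-03-31 to 2011-07-15 tolled the period for 106 days, extending the deadline to 2011-11-05.
Although a criminal prosecution ran from 2010-12-11 to 2011-02-23, the stated rules do not make that a tolling event, so it is disregarded.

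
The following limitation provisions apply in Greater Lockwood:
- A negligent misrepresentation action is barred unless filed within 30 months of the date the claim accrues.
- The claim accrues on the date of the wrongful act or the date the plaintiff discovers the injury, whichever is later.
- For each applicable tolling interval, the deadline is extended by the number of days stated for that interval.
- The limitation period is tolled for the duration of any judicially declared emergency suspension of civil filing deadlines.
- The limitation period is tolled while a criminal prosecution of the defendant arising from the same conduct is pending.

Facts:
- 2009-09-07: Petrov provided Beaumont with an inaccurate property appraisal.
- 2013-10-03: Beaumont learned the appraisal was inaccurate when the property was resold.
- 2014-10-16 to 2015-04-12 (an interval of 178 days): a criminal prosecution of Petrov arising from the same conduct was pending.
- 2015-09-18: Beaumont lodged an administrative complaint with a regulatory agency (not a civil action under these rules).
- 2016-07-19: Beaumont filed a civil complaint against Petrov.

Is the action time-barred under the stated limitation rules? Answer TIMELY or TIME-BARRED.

Taking the later of the act (2009-09-07) and discovery (2013-10-03), the claim accrued on 2013-10-03.
Adding the 30 months base period to 2013-10-03 gives a deadline of 2016-04-03, before any tolling.
Because the pending criminal prosecution ran from 2014-10-16 to 2015-04-12, the deadline is extended by 178 days to 2016-09-28.
Nothing else in the chronology tolls or restarts the period.
Beaumont filed on 2016-07-19, before the 2016-09-28 deadline, so the action is timely.

TIMELY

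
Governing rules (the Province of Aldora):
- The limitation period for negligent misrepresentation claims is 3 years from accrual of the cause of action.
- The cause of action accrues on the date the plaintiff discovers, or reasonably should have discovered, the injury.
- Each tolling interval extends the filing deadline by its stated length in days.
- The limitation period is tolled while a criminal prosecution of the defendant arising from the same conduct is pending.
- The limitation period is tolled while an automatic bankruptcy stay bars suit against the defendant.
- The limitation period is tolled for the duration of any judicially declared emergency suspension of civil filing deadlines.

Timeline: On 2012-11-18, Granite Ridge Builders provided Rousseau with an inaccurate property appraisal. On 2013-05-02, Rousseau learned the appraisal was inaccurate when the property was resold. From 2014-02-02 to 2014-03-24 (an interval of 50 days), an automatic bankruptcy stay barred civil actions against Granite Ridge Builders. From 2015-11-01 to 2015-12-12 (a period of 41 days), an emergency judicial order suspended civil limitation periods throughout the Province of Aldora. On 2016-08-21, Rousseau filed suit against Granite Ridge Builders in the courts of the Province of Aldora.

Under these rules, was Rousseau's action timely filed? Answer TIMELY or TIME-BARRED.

TIME-BARRED

The claim did not accrue until Rousseau discovered the injury on 2013-05-02; the 2012-11-18 act date does not start the clock under the stated rule.
The untolled deadline — 3 years after 2013-05-02 — is 2016-05-02.
The automatic bankruptcy stay from 2014-02-02 to 2014-03-24 tolled the period for 50 days, extending the deadline to 2016-06-21.
Because the emergency suspension of filing deadlines ran from 2015-11-01 to 2015-12-12, the deadline is extended by 41 days to 2016-08-01.
Rousseau filed on 2016-08-21, after the 2016-08-01 deadline, so the action is time-barred.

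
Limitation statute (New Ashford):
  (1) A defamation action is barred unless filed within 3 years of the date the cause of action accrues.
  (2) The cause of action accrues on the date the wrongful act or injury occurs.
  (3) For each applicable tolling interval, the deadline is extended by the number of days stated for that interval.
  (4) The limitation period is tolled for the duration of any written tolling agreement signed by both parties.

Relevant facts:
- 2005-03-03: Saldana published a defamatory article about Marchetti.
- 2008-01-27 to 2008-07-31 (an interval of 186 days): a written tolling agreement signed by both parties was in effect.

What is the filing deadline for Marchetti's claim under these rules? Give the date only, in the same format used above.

The cause of action accrued on 2005-03-03, the date of the act.
3 years from 2005-03-03 is 2008-03-03.
The written tolling agreement from 2008-01-27 to 2008-07-31 tolled the period for 186 days, extending the deadline to 2008-09-05.

2008-09-05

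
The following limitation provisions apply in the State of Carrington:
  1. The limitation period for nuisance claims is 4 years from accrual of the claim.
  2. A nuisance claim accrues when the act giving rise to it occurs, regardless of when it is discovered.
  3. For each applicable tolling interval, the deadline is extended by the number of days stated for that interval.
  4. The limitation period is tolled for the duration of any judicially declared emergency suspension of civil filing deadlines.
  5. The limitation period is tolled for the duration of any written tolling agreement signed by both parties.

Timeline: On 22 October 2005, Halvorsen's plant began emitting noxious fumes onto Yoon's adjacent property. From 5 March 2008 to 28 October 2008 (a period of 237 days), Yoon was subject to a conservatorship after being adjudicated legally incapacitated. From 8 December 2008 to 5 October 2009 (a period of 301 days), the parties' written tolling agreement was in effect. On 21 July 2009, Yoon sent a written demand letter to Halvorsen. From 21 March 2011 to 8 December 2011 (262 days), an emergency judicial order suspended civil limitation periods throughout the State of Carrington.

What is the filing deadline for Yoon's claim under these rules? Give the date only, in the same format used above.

The limitation period began to run on 22 October 2005.
4 years from 22 October 2005 is 22 October 2009.
Because the written tolling agreement ran from 8 December 2008 to 5 October 2009, the deadline is extended by 301 days to 19 August 2010.
The emergency suspension of filing deadlines from 21 March 2011 to 8 December 2011 began after the period had already run on 19 August 2010, so it has no tolling effect.
No stated provision tolls the period for the plaintiff's incapacity, so the interval from 5 March 2008 to 28 October 2008 has no effect on the deadline.
None of the other events listed affects the running of the period under the stated rules.

19 August 2010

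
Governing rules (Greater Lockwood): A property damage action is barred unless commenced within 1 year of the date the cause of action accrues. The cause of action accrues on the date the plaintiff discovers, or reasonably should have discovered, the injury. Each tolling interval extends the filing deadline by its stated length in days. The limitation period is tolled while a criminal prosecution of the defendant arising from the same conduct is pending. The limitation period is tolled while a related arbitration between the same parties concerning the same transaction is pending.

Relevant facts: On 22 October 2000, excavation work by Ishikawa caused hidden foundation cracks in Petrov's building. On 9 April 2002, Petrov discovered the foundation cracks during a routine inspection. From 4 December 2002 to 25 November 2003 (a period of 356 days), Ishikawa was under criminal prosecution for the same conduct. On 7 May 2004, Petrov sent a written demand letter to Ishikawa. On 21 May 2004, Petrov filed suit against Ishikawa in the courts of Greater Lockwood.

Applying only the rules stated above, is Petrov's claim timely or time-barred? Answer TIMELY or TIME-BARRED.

TIME-BARRED

The claim did not accrue until Petrov discovered the injury on 9 April 2002; the 22 October 2000 act date does not start the clock under the stated rule.
Adding the 1 year base period to 9 April 2002 gives a deadline of 9 April 2003, before any tolling.
The pending criminal prosecution from 4 December 2002 to 25 November 2003 tolled the period for 356 days, extending the deadline to 30 March 2004.
The other events in the timeline have no effect on the limitation period under the stated rules.
Petrov filed on 21 May 2004, after the 30 March 2004 deadline, so the action is time-barred.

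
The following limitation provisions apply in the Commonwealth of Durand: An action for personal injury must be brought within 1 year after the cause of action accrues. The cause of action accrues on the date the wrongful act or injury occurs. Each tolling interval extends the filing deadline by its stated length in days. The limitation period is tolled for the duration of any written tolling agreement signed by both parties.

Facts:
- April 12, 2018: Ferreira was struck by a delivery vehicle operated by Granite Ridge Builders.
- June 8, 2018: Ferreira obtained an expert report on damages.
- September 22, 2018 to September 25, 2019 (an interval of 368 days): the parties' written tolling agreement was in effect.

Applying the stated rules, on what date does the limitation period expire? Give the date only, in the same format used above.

The cause of action accrued on April 12, 2018, the date of the act.
Adding the 1 year base period to April 12, 2018 gives a deadline of April 12, 2019, before any tolling.
Because the written tolling agreement ran from September 22, 2018 to September 25, 2019, the deadline is extended by 368 days to April 14, 2020.
Nothing else in the chronology tolls or restarts the period.

April 14, 2020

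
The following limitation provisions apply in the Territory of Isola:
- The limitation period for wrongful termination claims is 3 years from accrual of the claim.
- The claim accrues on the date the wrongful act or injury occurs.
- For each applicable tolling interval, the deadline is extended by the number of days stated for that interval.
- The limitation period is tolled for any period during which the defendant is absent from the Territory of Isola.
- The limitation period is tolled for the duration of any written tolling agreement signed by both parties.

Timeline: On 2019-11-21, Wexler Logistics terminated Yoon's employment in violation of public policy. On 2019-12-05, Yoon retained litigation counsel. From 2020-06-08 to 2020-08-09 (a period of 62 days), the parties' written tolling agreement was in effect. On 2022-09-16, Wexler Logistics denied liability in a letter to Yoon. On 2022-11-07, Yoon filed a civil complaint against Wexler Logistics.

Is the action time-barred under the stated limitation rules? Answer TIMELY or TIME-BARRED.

TIMELY

The claim accrued on 2019-11-21, the date of the act.
Adding the 3 years base period to 2019-11-21 gives a deadline of 2022-11-21, before any tolling.
The period was tolled for 62 days by the written tolling agreement (2020-06-08 to 2020-08-09), pushing the deadline to 2023-01-22.
Nothing else in the chronology tolls or restarts the period.
The 2022-11-07 filing precedes the 2023-01-22 deadline; the claim is timely.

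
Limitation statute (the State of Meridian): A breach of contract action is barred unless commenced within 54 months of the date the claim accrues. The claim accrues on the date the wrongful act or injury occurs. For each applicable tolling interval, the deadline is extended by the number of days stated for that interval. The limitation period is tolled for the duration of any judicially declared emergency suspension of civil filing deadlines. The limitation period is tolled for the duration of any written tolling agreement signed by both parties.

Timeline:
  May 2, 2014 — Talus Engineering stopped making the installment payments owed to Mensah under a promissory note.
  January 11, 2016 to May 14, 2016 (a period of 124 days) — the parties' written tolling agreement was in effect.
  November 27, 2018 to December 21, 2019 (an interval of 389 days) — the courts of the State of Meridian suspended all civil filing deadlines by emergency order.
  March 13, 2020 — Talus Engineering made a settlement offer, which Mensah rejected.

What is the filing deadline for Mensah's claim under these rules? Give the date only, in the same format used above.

March 29, 2020

The claim accrued on May 2, 2014, the date of the act.
Adding the 54 months base period to May 2, 2014 gives a deadline of November 2, 2018, before any tolling.
The written tolling agreement from January 11, 2016 to May 14, 2016 tolled the period for 124 days, extending the deadline to March 6, 2019.
The emergency suspension of filing deadlines from November 27, 2018 to December 21, 2019 tolled the period for 389 days, extending the deadline to March 29, 2020.
Nothing else in the chronology tolls or restarts the period.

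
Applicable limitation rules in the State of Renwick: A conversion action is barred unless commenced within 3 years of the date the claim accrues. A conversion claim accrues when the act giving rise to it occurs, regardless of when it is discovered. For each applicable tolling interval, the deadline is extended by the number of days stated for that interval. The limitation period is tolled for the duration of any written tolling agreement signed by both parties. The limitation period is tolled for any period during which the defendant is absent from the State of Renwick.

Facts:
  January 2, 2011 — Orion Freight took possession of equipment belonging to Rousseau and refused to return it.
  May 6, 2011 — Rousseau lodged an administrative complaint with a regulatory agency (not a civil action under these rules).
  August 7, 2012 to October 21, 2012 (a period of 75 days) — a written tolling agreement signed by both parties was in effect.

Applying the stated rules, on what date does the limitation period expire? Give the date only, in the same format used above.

March 18, 2014

The claim accrued on January 2, 2011, the date of the act.
3 years from January 2, 2011 is January 2, 2014.
The period was tolled for 75 days by the written tolling agreement (August 7, 2012 to October 21, 2012), pushing the deadline to March 18, 2014.
The other events in the timeline have no effect on the limitation period under the stated rules.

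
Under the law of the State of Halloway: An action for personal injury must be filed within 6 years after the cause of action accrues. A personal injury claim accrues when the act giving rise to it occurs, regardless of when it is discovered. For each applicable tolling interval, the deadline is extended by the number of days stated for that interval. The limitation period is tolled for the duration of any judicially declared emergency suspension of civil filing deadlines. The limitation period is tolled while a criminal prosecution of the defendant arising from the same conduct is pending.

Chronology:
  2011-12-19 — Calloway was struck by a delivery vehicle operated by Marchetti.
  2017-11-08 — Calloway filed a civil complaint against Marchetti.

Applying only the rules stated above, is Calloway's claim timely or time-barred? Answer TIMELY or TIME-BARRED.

The cause of action accrued on 2011-12-19, the date of the act.
6 years from 2011-12-19 is 2017-12-19.
The 2017-11-08 filing precedes the 2017-12-19 deadline; the claim is timely.

TIMELY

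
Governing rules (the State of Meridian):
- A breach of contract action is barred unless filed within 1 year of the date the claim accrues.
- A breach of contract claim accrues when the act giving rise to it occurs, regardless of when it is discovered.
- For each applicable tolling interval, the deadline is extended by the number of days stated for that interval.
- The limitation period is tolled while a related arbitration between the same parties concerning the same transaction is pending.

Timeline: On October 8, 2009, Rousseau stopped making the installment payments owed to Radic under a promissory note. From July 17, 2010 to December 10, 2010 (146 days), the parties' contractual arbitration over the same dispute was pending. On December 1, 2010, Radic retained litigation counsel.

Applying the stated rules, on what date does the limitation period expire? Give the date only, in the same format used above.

The limitation period began to run on October 8, 2009.
The untolled deadline — 1 year after October 8, 2009 — is October 8, 2010.
The period was tolled for 146 days by the pending related arbitration (July 17, 2010 to December 10, 2010), pushing the deadline to March 3, 2011.
Nothing else in the chronology tolls or restarts the period.

March 3, 2011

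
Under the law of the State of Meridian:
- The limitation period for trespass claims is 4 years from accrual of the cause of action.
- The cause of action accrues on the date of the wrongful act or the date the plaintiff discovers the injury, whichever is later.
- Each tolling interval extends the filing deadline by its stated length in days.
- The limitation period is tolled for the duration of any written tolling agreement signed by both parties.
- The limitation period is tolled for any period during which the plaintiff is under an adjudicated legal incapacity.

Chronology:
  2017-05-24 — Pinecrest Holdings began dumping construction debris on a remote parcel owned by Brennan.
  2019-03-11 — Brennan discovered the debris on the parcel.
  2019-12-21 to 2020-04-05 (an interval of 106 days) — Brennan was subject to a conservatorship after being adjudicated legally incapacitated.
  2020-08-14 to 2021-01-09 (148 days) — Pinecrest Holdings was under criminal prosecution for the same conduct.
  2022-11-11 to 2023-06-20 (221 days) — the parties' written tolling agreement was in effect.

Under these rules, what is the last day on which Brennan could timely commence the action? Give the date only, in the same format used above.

2024-02-01

Because discovery on 2019-03-11 post-dates the 2017-05-24 act, accrual under the later-of rule falls on 2019-03-11.
The untolled deadline — 4 years after 2019-03-11 — is 2023-03-11.
Because the plaintiff's legal incapacity ran from 2019-12-21 to 2020-04-05, the deadline is extended by 106 days to 2023-06-25.
The period was tolled for 221 days by the written tolling agreement (2022-11-11 to 2023-06-20), pushing the deadline to 2024-02-01.
No stated provision tolls the period for a criminal prosecution, so the interval from 2020-08-14 to 2021-01-09 has no effect on the deadline.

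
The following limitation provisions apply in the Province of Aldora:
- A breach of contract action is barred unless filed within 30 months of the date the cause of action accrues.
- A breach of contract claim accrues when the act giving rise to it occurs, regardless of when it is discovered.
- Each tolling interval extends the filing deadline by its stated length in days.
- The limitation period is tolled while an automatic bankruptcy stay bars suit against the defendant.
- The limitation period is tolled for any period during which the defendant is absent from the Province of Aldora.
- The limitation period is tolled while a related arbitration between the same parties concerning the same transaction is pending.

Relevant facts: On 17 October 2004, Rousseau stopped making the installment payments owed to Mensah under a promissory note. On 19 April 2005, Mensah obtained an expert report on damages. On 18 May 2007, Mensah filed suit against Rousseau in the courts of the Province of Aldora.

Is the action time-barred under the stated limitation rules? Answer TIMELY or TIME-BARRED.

The limitation period began to run on 17 October 2004.
The untolled deadline — 30 months after 17 October 2004 — is 17 April 2007.
None of the other events listed affects the running of the period under the stated rules.
Filing on 18 May 2007 missed the 17 April 2007 deadline — the action is time-barred.

TIME-BARRED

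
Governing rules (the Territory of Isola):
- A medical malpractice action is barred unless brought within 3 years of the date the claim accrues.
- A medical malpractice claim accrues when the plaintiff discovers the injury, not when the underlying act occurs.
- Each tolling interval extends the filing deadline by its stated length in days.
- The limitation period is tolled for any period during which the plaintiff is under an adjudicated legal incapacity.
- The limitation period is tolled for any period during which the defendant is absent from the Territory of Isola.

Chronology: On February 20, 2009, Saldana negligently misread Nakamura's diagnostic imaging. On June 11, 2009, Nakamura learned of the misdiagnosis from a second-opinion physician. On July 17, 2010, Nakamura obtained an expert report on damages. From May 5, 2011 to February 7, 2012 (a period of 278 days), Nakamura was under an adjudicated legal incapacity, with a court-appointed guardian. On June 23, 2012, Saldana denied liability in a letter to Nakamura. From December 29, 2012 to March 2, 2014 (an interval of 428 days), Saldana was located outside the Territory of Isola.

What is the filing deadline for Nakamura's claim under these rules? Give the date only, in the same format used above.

Accrual is tied to discovery, so the period began on June 11, 2009 rather than on February 20, 2009 when the act occurred.
3 years from June 11, 2009 is June 11, 2012.
The period was tolled for 278 days by the plaintiff's legal incapacity (May 5, 2011 to February 7, 2012), pushing the deadline to March 16, 2013.
Because the defendant's absence from the jurisdiction ran from December 29, 2012 to March 2, 2014, the deadline is extended by 428 days to May 18, 2014.
Nothing else in the chronology tolls or restarts the period.

May 18, 2014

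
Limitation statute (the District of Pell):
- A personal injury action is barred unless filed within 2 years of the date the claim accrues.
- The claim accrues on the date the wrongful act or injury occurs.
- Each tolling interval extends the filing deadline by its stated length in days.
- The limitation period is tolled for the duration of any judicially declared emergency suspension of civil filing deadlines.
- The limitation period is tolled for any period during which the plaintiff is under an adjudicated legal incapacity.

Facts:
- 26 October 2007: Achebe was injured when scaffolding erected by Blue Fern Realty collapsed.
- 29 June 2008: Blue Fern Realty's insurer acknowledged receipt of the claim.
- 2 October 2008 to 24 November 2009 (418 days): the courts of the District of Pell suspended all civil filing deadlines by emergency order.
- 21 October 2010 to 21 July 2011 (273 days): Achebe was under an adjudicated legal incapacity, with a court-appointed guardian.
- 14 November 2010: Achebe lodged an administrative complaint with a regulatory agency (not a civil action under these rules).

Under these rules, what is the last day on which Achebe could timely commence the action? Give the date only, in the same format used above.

17 September 2011

The limitation period began to run on 26 October 2007.
The untolled deadline — 2 years after 26 October 2007 — is 26 October 2009.
Because the emergency suspension of filing deadlines ran from 2 October 2008 to 24 November 2009, the deadline is extended by 418 days to 18 December 2010.
The plaintiff's legal incapacity from 21 October 2010 to 21 July 2011 tolled the period for 273 days, extending the deadline to 17 September 2011.
None of the other events listed affects the running of the period under the stated rules.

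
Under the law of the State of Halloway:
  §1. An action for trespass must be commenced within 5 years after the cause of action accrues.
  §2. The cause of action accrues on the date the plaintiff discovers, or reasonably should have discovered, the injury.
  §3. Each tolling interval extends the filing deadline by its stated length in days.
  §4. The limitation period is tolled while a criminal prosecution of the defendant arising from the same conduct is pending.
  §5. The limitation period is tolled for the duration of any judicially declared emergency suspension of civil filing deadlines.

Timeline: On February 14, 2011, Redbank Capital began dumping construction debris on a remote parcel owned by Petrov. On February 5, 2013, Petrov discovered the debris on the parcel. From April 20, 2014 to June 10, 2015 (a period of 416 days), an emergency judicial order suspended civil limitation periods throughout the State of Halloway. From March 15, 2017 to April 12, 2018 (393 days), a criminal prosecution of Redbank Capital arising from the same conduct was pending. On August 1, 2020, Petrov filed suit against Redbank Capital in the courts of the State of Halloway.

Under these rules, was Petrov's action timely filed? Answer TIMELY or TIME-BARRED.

TIME-BARRED

Under the discovery rule, the claim accrued on February 5, 2013, when Petrov discovered the injury — not on the February 14, 2011 date of the underlying act.
5 years from February 5, 2013 is February 5, 2018.
Because the emergency suspension of filing deadlines ran from April 20, 2014 to June 10, 2015, the deadline is extended by 416 days to March 28, 2019.
The period was tolled for 393 days by the pending criminal prosecution (March 15, 2017 to April 12, 2018), pushing the deadline to April 24, 2020.
Filing on August 1, 2020 missed the April 24, 2020 deadline — the action is time-barred.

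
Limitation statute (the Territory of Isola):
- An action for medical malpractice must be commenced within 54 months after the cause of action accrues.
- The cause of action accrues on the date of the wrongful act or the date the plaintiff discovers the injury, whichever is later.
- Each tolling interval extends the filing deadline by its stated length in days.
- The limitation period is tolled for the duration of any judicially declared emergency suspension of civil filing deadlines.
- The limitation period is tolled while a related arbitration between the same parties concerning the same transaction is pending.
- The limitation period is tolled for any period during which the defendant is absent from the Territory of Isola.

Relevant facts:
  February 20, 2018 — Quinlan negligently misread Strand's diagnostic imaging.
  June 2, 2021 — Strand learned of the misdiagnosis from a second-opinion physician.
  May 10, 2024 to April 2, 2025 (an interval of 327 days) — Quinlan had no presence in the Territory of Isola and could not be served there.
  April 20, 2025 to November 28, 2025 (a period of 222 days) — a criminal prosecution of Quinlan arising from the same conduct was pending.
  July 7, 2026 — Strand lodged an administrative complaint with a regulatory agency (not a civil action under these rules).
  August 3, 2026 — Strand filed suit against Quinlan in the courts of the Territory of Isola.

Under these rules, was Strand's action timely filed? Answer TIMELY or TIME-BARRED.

Taking the later of the act (February 20, 2018) and discovery (June 2, 2021), the claim accrued on June 2, 2021.
Adding the 54 months base period to June 2, 2021 gives a deadline of December 2, 2025, before any tolling.
The defendant's absence from the jurisdiction from May 10, 2024 to April 2, 2025 tolled the period for 327 days, extending the deadline to October 25, 2026.
The pending criminal prosecution from April 20, 2025 to November 28, 2025 does not toll the period, because no stated rule makes a criminal prosecution a tolling event.
None of the other events listed affects the running of the period under the stated rules.
Strand filed on August 3, 2026, before the October 25, 2026 deadline, so the action is timely.

TIMELY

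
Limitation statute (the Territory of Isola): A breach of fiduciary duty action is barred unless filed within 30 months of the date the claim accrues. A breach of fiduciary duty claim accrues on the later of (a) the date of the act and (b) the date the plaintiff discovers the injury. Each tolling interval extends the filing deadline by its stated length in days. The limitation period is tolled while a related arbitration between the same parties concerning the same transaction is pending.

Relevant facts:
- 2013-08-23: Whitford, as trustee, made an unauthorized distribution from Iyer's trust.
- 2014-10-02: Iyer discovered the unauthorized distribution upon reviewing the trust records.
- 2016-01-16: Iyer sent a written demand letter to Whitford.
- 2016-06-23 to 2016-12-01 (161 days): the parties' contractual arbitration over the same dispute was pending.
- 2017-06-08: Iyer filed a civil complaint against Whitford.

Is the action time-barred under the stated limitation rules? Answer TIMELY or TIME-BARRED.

TIMELY

Taking the later of the act (2013-08-23) and discovery (2014-10-02), the claim accrued on 2014-10-02.
30 months from 2014-10-02 is 2017-04-02.
Because the pending related arbitration ran from 2016-06-23 to 2016-12-01, the deadline is extended by 161 days to 2017-09-10.
None of the other events listed affects the running of the period under the stated rules.
Filing on 2017-06-08 beat the 2017-09-10 deadline — the action is timely.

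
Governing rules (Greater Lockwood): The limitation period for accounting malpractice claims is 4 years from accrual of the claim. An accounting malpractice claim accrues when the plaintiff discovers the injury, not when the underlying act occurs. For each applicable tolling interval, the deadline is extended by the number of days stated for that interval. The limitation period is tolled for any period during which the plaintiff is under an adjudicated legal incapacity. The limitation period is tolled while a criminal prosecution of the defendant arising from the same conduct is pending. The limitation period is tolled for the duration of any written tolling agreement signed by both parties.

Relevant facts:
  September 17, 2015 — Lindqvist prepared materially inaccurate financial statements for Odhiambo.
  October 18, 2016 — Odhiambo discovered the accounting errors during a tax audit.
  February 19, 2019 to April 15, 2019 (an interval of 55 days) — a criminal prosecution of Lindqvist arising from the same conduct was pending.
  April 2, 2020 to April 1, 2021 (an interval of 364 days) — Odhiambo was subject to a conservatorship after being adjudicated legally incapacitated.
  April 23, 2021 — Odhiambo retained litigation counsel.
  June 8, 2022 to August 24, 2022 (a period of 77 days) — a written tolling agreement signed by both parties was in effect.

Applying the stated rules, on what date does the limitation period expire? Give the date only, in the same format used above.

December 11, 2021

Accrual is tied to discovery, so the period began on October 18, 2016 rather than on September 17, 2015 when the act occurred.
Adding the 4 years base period to October 18, 2016 gives a deadline of October 18, 2020, before any tolling.
The pending criminal prosecution from February 19, 2019 to April 15, 2019 tolled the period for 55 days, extending the deadline to December 12, 2020.
The plaintiff's legal incapacity from April 2, 2020 to April 1, 2021 tolled the period for 364 days, extending the deadline to December 11, 2021.
By the time the written tolling agreement began on June 8, 2022, the limitation period had already expired on December 11, 2021; that interval cannot revive it.
None of the other events listed affects the running of the period under the stated rules.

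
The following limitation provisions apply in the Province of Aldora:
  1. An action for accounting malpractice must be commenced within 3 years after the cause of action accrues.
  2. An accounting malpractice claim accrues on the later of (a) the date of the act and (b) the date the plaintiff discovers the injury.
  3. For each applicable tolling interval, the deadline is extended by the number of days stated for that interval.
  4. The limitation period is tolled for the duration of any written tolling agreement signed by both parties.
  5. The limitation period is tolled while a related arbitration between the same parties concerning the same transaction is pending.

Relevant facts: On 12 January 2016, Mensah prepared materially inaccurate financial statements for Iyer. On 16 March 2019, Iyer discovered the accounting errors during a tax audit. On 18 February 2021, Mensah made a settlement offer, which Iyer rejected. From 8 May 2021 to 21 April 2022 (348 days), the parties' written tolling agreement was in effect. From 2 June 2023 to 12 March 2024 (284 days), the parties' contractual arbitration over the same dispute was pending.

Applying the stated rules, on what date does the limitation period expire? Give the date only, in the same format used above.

Because discovery on 16 March 2019 post-dates the 12 January 2016 act, accrual under the later-of rule falls on 16 March 2019.
Adding the 3 years base period to 16 March 2019 gives a deadline of 16 March 2022, before any tolling.
The period was tolled for 348 days by the written tolling agreement (8 May 2021 to 21 April 2022), pushing the deadline to 27 February 2023.
The pending related arbitration from 2 June 2023 to 12 March 2024 began after the period had already run on 27 February 2023, so it has no tolling effect.
The other events in the timeline have no effect on the limitation period under the stated rules.

27 February 2023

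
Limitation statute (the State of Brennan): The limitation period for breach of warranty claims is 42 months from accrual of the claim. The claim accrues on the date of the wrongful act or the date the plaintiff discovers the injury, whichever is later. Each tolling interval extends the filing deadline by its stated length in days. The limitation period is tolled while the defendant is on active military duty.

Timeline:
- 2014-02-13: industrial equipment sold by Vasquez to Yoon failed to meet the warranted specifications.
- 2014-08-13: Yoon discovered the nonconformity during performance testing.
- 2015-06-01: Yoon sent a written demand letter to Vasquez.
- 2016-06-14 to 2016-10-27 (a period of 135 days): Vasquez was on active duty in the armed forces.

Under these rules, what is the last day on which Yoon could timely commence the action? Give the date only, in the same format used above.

The claim accrued on 2014-08-13 — the later of the 2014-02-13 act and the 2014-08-13 discovery.
42 months from 2014-08-13 is 2018-02-13.
The period was tolled for 135 days by the defendant's active military service (2016-06-14 to 2016-10-27), pushing the deadline to 2018-06-28.
Nothing else in the chronology tolls or restarts the period.

2018-06-28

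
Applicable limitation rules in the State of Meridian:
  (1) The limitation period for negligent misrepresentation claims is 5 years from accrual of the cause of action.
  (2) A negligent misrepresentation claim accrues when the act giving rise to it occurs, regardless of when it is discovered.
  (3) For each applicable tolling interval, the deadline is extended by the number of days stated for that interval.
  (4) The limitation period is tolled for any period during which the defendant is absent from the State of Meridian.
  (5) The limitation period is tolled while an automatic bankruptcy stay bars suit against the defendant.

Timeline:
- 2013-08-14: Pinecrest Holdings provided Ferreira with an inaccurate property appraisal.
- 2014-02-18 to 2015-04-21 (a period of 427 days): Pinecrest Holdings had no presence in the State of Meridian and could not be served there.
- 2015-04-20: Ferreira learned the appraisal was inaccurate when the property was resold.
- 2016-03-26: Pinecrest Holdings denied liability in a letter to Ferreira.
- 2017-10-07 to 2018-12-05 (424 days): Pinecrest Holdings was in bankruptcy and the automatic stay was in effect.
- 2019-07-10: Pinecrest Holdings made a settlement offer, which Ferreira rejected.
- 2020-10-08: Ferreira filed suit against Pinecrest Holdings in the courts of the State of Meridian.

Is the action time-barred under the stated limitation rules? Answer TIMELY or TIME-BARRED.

TIMELY

The claim accrued on 2013-08-14, when the wrongful act occurred; under the stated occurrence rule the 2015-04-20 discovery does not delay accrual.
5 years from 2013-08-14 is 2018-08-14.
The period was tolled for 427 days by the defendant's absence from the jurisdiction (2014-02-18 to 2015-04-21), pushing the deadline to 2019-10-15.
The period was tolled for 424 days by the automatic bankruptcy stay (2017-10-07 to 2018-12-05), pushing the deadline to 2020-12-12.
Nothing else in the chronology tolls or restarts the period.
Filing on 2020-10-08 beat the 2020-12-12 deadline — the action is timely.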